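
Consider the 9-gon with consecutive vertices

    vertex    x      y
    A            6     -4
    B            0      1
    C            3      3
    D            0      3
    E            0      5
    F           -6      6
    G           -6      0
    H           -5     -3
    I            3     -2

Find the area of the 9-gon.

Apply the surveyor's formula: 2A = Σ (x_i·y_{i+1} − x_{i+1}·y_i), indices taken mod 9.
Σ = (6) + (-3) + (9) + (0) + (30) + (36) + (18) + (19) + (0) = 115
Area = |Σ|/2 = 57.5.

57.5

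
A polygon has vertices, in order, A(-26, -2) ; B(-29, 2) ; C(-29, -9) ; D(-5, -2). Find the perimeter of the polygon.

|AB| = √((-3)² + (4)²) = √25 = 5
|BC| = √((0)² + (-11)²) = √121 = 11
|CD| = √((24)² + (7)²) = √625 = 25
|DA| = √((-21)² + (0)²) = √441 = 21
Perimeter = 5 + 11 + 25 + 21 = 62.

62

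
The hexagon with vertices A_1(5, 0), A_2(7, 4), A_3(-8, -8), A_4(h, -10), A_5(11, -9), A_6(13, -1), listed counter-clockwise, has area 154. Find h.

-11

The doubled signed area Σ (x_i y_{i+1} − x_{i+1} y_i) is linear in h.
With h=0 it equals 297; the coefficient of h is -1 (from the two edges through A_4).
So -1·h + 297 = 2·154 = 308 ⇒ h = -11.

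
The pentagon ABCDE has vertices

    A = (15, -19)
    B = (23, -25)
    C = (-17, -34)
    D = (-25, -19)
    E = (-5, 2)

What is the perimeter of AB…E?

|AB| = √((8)² + (-6)²) = √100 = 10
|BC| = √((-40)² + (-9)²) = √1681 = 41
|CD| = √((-8)² + (15)²) = √289 = 17
|DE| = √((20)² + (21)²) = √841 = 29
|EA| = √((20)² + (-21)²) = √841 = 29
Perimeter = 10 + 41 + 17 + 29 + 29 = 126.

126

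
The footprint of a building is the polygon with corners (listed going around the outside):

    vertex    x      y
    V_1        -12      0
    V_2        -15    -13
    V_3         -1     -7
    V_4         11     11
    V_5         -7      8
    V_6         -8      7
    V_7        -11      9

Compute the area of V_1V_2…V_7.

303.5

Cross-terms: 156, 92, 66, 165, 15, 5, 108  ⇒  Σ = 607
Area = |Σ|/2 = 303.5.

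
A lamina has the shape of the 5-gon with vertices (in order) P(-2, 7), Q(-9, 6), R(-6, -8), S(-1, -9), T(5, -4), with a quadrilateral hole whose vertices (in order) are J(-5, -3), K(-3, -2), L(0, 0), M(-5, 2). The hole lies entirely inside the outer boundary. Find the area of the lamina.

127.5

Outer boundary:
Apply Gauss's area formula: 2A = Σ (x_i·y_{i+1} − x_{i+1}·y_i), indices taken mod 5.
P→Q: (-2)(6) − (-9)(7) = 51
Q→R: (-9)(-8) − (-6)(6) = 108
R→S: (-6)(-9) − (-1)(-8) = 46
S→T: (-1)(-4) − (5)(-9) = 49
T→P: (5)(7) − (-2)(-4) = 27
Σ = 281
Area = |Σ|/2 = 140.5.
Hole:
Apply the surveyor's formula: 2A = Σ (x_i·y_{i+1} − x_{i+1}·y_i), indices taken mod 4.
J→K: (-5)(-2) − (-3)(-3) = 1
K→L: (-3)(0) − (0)(-2) = 0
L→M: (0)(2) − (-5)(0) = 0
M→J: (-5)(-3) − (-5)(2) = 25
Σ = 26
Area = |Σ|/2 = 13.
Net area = 140.5 − 13 = 127.5.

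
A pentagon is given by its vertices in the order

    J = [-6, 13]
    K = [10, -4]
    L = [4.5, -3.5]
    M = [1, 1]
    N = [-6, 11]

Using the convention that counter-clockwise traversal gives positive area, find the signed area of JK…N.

Apply the shoelace (surveyor's) formula: 2A = Σ (x_i·y_{i+1} − x_{i+1}·y_i), indices taken mod 5.
Σ = (-106) + (-17) + (8) + (17) + (-12) = -110
Signed area = Σ/2 = -55 (negative ⇒ clockwise traversal).

-55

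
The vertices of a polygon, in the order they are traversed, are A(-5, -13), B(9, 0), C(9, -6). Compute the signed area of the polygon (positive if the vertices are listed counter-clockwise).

Apply the shoelace formula: 2A = Σ (x_i·y_{i+1} − x_{i+1}·y_i), indices taken mod 3.
A→B: (-5)(0) − (9)(-13) = 117
B→C: (9)(-6) − (9)(0) = -54
C→A: (9)(-13) − (-5)(-6) = -147
Σ = -84
Signed area = Σ/2 = -42 (negative ⇒ clockwise traversal).

-42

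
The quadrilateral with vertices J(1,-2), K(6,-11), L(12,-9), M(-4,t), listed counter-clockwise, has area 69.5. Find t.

8

The doubled signed area Σ (x_i y_{i+1} − x_{i+1} y_i) is linear in t.
With t=0 it equals 51; the coefficient of t is 11 (from the two edges through M).
So 11·t + 51 = 2·69.5 = 139 ⇒ t = 8.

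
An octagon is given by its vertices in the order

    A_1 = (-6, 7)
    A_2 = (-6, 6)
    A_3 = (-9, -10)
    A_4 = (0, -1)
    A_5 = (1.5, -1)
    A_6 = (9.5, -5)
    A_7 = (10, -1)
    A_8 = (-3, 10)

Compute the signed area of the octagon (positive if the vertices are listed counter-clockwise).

Σ = (6) + (114) + (9) + (1.5) + (2) + (40.5) + (97) + (39) = 309
Signed area = Σ/2 = 154.5 (positive ⇒ counter-clockwise traversal).

154.5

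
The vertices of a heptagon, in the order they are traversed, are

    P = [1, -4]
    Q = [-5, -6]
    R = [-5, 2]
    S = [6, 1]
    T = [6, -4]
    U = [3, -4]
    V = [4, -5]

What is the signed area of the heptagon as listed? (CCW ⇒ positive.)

Cross-terms: -26, -40, -17, -30, -12, 1, -11  ⇒  Σ = -135
Signed area = Σ/2 = -67.5 (negative ⇒ clockwise traversal).

-67.5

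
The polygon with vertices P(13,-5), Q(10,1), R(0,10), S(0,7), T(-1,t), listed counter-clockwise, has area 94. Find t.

The doubled signed area Σ (x_i y_{i+1} − x_{i+1} y_i) is linear in t.
With t=0 it equals 175; the coefficient of t is -13 (from the two edges through T).
So -13·t + 175 = 2·94 = 188 ⇒ t = -1.

-1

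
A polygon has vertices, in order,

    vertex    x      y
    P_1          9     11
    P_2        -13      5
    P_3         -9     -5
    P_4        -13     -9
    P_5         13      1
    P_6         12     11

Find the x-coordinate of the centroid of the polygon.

Apply the shoelace formula. First the cross-terms c_i = x_i·y_{i+1} − x_{i+1}·y_i:
  188, 110, 16, 104, 131, 33  ⇒  2A = 582, A = 291.
Then Σ (x_i + x_{i+1})·c_i = 444, so x̄ = 444 / (6·291) = 74/291.

74/291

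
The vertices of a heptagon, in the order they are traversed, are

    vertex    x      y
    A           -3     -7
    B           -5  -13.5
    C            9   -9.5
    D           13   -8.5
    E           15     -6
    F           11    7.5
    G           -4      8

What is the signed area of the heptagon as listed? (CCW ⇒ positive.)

Apply the shoelace formula: 2A = Σ (x_i·y_{i+1} − x_{i+1}·y_i), indices taken mod 7.
Σ = (5.5) + (169) + (47) + (49.5) + (178.5) + (118) + (52) = 619.5
Signed area = Σ/2 = 309.75 (positive ⇒ counter-clockwise traversal).

309.75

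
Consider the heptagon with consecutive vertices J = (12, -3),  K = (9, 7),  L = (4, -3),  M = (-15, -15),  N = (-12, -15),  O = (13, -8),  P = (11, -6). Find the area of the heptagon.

168

J→K: (12)(7) − (9)(-3) = 111
K→L: (9)(-3) − (4)(7) = -55
L→M: (4)(-15) − (-15)(-3) = -105
M→N: (-15)(-15) − (-12)(-15) = 45
N→O: (-12)(-8) − (13)(-15) = 291
O→P: (13)(-6) − (11)(-8) = 10
P→J: (11)(-3) − (12)(-6) = 39
Σ = 336
Area = |Σ|/2 = 168.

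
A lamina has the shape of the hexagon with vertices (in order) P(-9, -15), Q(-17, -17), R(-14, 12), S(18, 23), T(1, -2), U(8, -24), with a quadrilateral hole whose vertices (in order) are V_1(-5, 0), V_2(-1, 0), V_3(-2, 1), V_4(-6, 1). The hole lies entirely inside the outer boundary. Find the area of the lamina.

Outer boundary:
Cross-terms: -102, -442, -538, -59, -8, -336  ⇒  Σ = -1485
Area = |Σ|/2 = 742.5.
Hole:
V_1→V_2: (-5)(0) − (-1)(0) = 0
V_2→V_3: (-1)(1) − (-2)(0) = -1
V_3→V_4: (-2)(1) − (-6)(1) = 4
V_4→V_1: (-6)(0) − (-5)(1) = 5
Σ = 8
Area = |Σ|/2 = 4.
Net area = 742.5 − 4 = 738.5.

738.5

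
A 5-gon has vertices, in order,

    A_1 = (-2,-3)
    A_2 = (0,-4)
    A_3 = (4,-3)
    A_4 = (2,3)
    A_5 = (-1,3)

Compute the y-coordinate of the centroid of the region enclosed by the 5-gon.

Apply the shoelace (surveyor's) formula. First the cross-terms c_i = x_i·y_{i+1} − x_{i+1}·y_i:
  8, 16, 18, 9, 9  ⇒  2A = 60, A = 30.
Then Σ (y_i + y_{i+1})·c_i = -114, so ȳ = -114 / (6·30) = -19/30.

-19/30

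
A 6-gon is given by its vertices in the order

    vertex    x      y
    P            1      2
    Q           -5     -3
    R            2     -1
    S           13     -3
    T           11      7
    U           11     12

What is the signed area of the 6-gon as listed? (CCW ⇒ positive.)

107

Σ = (7) + (11) + (7) + (124) + (55) + (10) = 214
Signed area = Σ/2 = 107 (positive ⇒ counter-clockwise traversal).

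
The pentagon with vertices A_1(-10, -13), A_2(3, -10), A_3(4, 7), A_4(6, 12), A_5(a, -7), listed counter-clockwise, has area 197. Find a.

The doubled signed area Σ (x_i y_{i+1} − x_{i+1} y_i) is linear in a.
With a=0 it equals 94; the coefficient of a is -25 (from the two edges through A_5).
So -25·a + 94 = 2·197 = 394 ⇒ a = -12.

-12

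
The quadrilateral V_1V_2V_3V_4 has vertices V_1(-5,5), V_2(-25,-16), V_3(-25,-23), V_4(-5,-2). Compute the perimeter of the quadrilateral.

|V_1V_2| = √((-20)² + (-21)²) = √841 = 29
|V_2V_3| = √((0)² + (-7)²) = √49 = 7
|V_3V_4| = √((20)² + (21)²) = √841 = 29
|V_4V_1| = √((0)² + (7)²) = √49 = 7
Perimeter = 29 + 7 + 29 + 7 = 72.

72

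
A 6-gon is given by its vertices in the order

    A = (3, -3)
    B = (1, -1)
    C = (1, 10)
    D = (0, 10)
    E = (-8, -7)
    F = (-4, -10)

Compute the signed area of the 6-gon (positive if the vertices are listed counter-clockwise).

97.5

Apply the shoelace formula: 2A = Σ (x_i·y_{i+1} − x_{i+1}·y_i), indices taken mod 6.
Cross-terms: 0, 11, 10, 80, 52, 42  ⇒  Σ = 195
Signed area = Σ/2 = 97.5 (positive ⇒ counter-clockwise traversal).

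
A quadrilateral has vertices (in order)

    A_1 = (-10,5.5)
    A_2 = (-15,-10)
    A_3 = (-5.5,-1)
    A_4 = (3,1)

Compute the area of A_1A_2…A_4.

83.25

Apply the shoelace (surveyor's) formula: 2A = Σ (x_i·y_{i+1} − x_{i+1}·y_i), indices taken mod 4.
A_1→A_2: (-10)(-10) − (-15)(5.5) = 182.5
A_2→A_3: (-15)(-1) − (-5.5)(-10) = -40
A_3→A_4: (-5.5)(1) − (3)(-1) = -2.5
A_4→A_1: (3)(5.5) − (-10)(1) = 26.5
Σ = 166.5
Area = |Σ|/2 = 83.25.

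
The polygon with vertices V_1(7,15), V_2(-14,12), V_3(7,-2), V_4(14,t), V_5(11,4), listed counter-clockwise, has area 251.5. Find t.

Write out the shoelace sum; only the two edges meeting at V_4 involve t:
2·Area = [(7·t − 14·(-2)) + (14·4 − 11·t)] + 375
       = -4·t + 459 = 503
⇒ t = -11.

-11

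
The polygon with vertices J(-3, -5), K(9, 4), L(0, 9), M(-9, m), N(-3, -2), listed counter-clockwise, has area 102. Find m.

The doubled signed area Σ (x_i y_{i+1} − x_{i+1} y_i) is linear in m.
With m=0 it equals 222; the coefficient of m is 3 (from the two edges through M).
So 3·m + 222 = 2·102 = 204 ⇒ m = -6.

-6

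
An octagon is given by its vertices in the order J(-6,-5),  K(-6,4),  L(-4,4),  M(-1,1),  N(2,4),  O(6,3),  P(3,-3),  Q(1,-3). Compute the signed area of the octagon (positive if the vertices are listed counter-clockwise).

Apply Gauss's area formula: 2A = Σ (x_i·y_{i+1} − x_{i+1}·y_i), indices taken mod 8.
Cross-terms: -54, -8, 0, -6, -18, -27, -6, -23  ⇒  Σ = -142
Signed area = Σ/2 = -71 (negative ⇒ clockwise traversal).

-71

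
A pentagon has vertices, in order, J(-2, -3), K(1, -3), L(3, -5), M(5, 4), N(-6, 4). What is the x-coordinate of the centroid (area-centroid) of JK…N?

17/120

Apply the shoelace formula. First the cross-terms c_i = x_i·y_{i+1} − x_{i+1}·y_i:
  9, 4, 37, 44, 26  ⇒  2A = 120, A = 60.
Then Σ (x_i + x_{i+1})·c_i = 51, so x̄ = 51 / (6·60) = 17/120.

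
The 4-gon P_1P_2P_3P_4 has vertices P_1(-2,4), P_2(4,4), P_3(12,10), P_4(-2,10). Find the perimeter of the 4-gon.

36

|P_1P_2| = √((6)² + (0)²) = √36 = 6
|P_2P_3| = √((8)² + (6)²) = √100 = 10
|P_3P_4| = √((-14)² + (0)²) = √196 = 14
|P_4P_1| = √((0)² + (-6)²) = √36 = 6
Perimeter = 6 + 10 + 14 + 6 = 36.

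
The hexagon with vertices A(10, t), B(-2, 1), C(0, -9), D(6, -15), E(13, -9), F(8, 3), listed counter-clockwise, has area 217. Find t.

The doubled signed area Σ (x_i y_{i+1} − x_{i+1} y_i) is linear in t.
With t=0 it equals 304; the coefficient of t is 10 (from the two edges through A).
So 10·t + 304 = 2·217 = 434 ⇒ t = 13.

13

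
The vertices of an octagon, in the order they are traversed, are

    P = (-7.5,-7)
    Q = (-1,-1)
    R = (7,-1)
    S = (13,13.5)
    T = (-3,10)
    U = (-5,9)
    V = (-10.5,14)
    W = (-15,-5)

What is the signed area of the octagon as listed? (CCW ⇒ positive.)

332

Cross-terms: 0.5, 8, 107.5, 170.5, 23, 24.5, 262.5, 67.5  ⇒  Σ = 664
Signed area = Σ/2 = 332 (positive ⇒ counter-clockwise traversal).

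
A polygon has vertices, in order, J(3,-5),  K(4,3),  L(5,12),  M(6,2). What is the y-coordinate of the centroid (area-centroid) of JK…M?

323/108

Apply the shoelace (surveyor's) formula. First the cross-terms c_i = x_i·y_{i+1} − x_{i+1}·y_i:
  29, 33, -62, -36  ⇒  2A = -36, A = -18.
Then Σ (y_i + y_{i+1})·c_i = -323, so ȳ = -323 / (6·(-18)) = 323/108.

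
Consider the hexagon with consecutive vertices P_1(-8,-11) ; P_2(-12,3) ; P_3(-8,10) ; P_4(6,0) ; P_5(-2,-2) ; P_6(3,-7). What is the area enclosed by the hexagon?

Apply Gauss's area formula: 2A = Σ (x_i·y_{i+1} − x_{i+1}·y_i), indices taken mod 6.
Cross-terms: -156, -96, -60, -12, 20, -89  ⇒  Σ = -393
Area = |Σ|/2 = 196.5.

196.5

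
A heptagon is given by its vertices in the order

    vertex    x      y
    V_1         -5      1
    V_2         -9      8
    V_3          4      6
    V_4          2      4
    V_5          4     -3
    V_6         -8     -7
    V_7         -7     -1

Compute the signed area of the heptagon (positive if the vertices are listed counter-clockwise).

Apply the surveyor's formula: 2A = Σ (x_i·y_{i+1} − x_{i+1}·y_i), indices taken mod 7.
Cross-terms: -31, -86, 4, -22, -52, -41, -12  ⇒  Σ = -240
Signed area = Σ/2 = -120 (negative ⇒ clockwise traversal).

-120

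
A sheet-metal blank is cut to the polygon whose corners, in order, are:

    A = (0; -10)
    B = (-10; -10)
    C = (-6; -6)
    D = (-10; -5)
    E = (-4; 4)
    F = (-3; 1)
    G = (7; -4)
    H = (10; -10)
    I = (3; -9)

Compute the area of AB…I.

148.5

A→B: (0)(-10) − (-10)(-10) = -100
B→C: (-10)(-6) − (-6)(-10) = 0
C→D: (-6)(-5) − (-10)(-6) = -30
D→E: (-10)(4) − (-4)(-5) = -60
E→F: (-4)(1) − (-3)(4) = 8
F→G: (-3)(-4) − (7)(1) = 5
G→H: (7)(-10) − (10)(-4) = -30
H→I: (10)(-9) − (3)(-10) = -60
I→A: (3)(-10) − (0)(-9) = -30
Σ = -297
Area = |Σ|/2 = 148.5.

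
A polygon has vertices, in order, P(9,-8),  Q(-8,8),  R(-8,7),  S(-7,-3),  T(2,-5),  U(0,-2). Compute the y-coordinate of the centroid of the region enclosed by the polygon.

-17/108

Apply the shoelace (surveyor's) formula. First the cross-terms c_i = x_i·y_{i+1} − x_{i+1}·y_i:
  8, 8, 73, 41, -4, 18  ⇒  2A = 144, A = 72.
Then Σ (y_i + y_{i+1})·c_i = -68, so ȳ = -68 / (6·72) = -17/108.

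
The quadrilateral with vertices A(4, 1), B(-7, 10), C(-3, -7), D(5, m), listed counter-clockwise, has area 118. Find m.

-10

Write out the shoelace sum; only the two edges meeting at D involve m:
2·Area = [((-3)·m − 5·(-7)) + (5·1 − 4·m)] + 126
       = -7·m + 166 = 236
⇒ m = -10.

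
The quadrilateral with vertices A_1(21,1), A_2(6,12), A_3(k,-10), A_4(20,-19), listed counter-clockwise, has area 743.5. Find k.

Write out the shoelace sum; only the two edges meeting at A_3 involve k:
2·Area = [(6·(-10) − k·12) + (k·(-19) − 20·(-10))] + 665
       = -31·k + 805 = 1487
⇒ k = -22.

-22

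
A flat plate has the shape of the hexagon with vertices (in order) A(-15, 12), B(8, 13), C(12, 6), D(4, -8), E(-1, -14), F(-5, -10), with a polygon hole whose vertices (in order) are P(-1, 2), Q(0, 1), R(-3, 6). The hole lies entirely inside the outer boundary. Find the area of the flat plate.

425.5

Outer boundary:
Cross-terms: -291, -108, -120, -64, -60, -210  ⇒  Σ = -853
Area = |Σ|/2 = 426.5.
Hole:
Apply the surveyor's formula: 2A = Σ (x_i·y_{i+1} − x_{i+1}·y_i), indices taken mod 3.
Σ = (-1) + (3) + (0) = 2
Area = |Σ|/2 = 1.
Net area = 426.5 − 1 = 425.5.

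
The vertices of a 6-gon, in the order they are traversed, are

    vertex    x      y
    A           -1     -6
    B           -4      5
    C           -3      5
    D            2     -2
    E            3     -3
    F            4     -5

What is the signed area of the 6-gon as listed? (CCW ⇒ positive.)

-35

A→B: (-1)(5) − (-4)(-6) = -29
B→C: (-4)(5) − (-3)(5) = -5
C→D: (-3)(-2) − (2)(5) = -4
D→E: (2)(-3) − (3)(-2) = 0
E→F: (3)(-5) − (4)(-3) = -3
F→A: (4)(-6) − (-1)(-5) = -29
Σ = -70
Signed area = Σ/2 = -35 (negative ⇒ clockwise traversal).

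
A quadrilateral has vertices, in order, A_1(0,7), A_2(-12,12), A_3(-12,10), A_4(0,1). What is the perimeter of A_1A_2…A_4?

36

|A_1A_2| = √((-12)² + (5)²) = √169 = 13
|A_2A_3| = √((0)² + (-2)²) = √4 = 2
|A_3A_4| = √((12)² + (-9)²) = √225 = 15
|A_4A_1| = √((0)² + (6)²) = √36 = 6
Perimeter = 13 + 2 + 15 + 6 = 36.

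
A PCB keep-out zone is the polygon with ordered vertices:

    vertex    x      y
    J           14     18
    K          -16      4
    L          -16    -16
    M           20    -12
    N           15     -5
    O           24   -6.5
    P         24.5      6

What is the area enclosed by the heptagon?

969.375

Apply the shoelace (surveyor's) formula: 2A = Σ (x_i·y_{i+1} − x_{i+1}·y_i), indices taken mod 7.
Cross-terms: 344, 320, 512, 80, 22.5, 303.25, 357  ⇒  Σ = 1938.75
Area = |Σ|/2 = 969.375.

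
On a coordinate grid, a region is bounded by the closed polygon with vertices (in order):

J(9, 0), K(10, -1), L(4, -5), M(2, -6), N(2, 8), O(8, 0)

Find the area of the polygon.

Apply the surveyor's formula: 2A = Σ (x_i·y_{i+1} − x_{i+1}·y_i), indices taken mod 6.
Σ = (-9) + (-46) + (-14) + (28) + (-64) + (0) = -105
Area = |Σ|/2 = 52.5.

52.5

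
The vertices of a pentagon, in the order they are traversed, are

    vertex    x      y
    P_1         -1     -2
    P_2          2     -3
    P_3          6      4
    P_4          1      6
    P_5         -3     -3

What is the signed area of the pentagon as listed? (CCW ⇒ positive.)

Apply Gauss's area formula: 2A = Σ (x_i·y_{i+1} − x_{i+1}·y_i), indices taken mod 5.
P_1→P_2: (-1)(-3) − (2)(-2) = 7
P_2→P_3: (2)(4) − (6)(-3) = 26
P_3→P_4: (6)(6) − (1)(4) = 32
P_4→P_5: (1)(-3) − (-3)(6) = 15
P_5→P_1: (-3)(-2) − (-1)(-3) = 3
Σ = 83
Signed area = Σ/2 = 41.5 (positive ⇒ counter-clockwise traversal).

41.5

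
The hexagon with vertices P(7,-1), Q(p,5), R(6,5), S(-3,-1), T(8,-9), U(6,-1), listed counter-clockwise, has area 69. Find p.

The doubled signed area Σ (x_i y_{i+1} − x_{i+1} y_i) is linear in p.
With p=0 it equals 96; the coefficient of p is 6 (from the two edges through Q).
So 6·p + 96 = 2·69 = 138 ⇒ p = 7.

7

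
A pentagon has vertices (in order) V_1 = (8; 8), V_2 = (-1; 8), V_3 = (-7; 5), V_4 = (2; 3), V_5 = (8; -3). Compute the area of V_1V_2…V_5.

75

Apply Gauss's area formula: 2A = Σ (x_i·y_{i+1} − x_{i+1}·y_i), indices taken mod 5.
Σ = (72) + (51) + (-31) + (-30) + (88) = 150
Area = |Σ|/2 = 75.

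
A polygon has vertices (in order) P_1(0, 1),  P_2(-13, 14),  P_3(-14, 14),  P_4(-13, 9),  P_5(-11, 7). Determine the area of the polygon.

40

Σ = (13) + (14) + (56) + (8) + (-11) = 80
Area = |Σ|/2 = 40.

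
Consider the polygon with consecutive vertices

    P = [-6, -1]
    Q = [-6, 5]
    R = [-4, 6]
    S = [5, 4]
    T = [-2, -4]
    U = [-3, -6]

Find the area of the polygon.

71.5

Apply the surveyor's formula: 2A = Σ (x_i·y_{i+1} − x_{i+1}·y_i), indices taken mod 6.
P→Q: (-6)(5) − (-6)(-1) = -36
Q→R: (-6)(6) − (-4)(5) = -16
R→S: (-4)(4) − (5)(6) = -46
S→T: (5)(-4) − (-2)(4) = -12
T→U: (-2)(-6) − (-3)(-4) = 0
U→P: (-3)(-1) − (-6)(-6) = -33
Σ = -143
Area = |Σ|/2 = 71.5.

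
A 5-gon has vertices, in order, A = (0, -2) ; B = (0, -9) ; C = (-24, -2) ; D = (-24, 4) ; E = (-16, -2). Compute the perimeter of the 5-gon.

64

|AB| = √((0)² + (-7)²) = √49 = 7
|BC| = √((-24)² + (7)²) = √625 = 25
|CD| = √((0)² + (6)²) = √36 = 6
|DE| = √((8)² + (-6)²) = √100 = 10
|EA| = √((16)² + (0)²) = √256 = 16
Perimeter = 7 + 25 + 6 + 10 + 16 = 64.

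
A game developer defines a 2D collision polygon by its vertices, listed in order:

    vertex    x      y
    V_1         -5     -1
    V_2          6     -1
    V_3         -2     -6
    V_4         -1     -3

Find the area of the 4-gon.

Apply the shoelace (surveyor's) formula: 2A = Σ (x_i·y_{i+1} − x_{i+1}·y_i), indices taken mod 4.
Σ = (11) + (-38) + (0) + (-14) = -41
Area = |Σ|/2 = 20.5.

20.5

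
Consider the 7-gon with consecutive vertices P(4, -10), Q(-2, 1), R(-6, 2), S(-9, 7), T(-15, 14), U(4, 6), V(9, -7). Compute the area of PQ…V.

Apply the shoelace formula: 2A = Σ (x_i·y_{i+1} − x_{i+1}·y_i), indices taken mod 7.
P→Q: (4)(1) − (-2)(-10) = -16
Q→R: (-2)(2) − (-6)(1) = 2
R→S: (-6)(7) − (-9)(2) = -24
S→T: (-9)(14) − (-15)(7) = -21
T→U: (-15)(6) − (4)(14) = -146
U→V: (4)(-7) − (9)(6) = -82
V→P: (9)(-10) − (4)(-7) = -62
Σ = -349
Area = |Σ|/2 = 174.5.

174.5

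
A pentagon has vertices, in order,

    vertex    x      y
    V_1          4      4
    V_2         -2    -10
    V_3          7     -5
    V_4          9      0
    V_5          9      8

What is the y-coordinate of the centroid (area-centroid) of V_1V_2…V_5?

Apply the shoelace (surveyor's) formula. First the cross-terms c_i = x_i·y_{i+1} − x_{i+1}·y_i:
  -32, 80, 45, 72, 4  ⇒  2A = 169, A = 84.5.
Then Σ (y_i + y_{i+1})·c_i = -609, so ȳ = -609 / (6·84.5) = -203/169.

-203/169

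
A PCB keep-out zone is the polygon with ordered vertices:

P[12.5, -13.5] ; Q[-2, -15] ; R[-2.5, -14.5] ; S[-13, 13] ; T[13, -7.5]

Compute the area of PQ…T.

298.625

Σ = (-214.5) + (-8.5) + (-221) + (-71.5) + (-81.75) = -597.25
Area = |Σ|/2 = 298.625.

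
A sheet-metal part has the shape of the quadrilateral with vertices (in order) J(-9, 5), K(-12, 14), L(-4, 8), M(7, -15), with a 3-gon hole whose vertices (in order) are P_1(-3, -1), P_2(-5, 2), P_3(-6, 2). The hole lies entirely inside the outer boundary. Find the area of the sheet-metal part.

Outer boundary:
J→K: (-9)(14) − (-12)(5) = -66
K→L: (-12)(8) − (-4)(14) = -40
L→M: (-4)(-15) − (7)(8) = 4
M→J: (7)(5) − (-9)(-15) = -100
Σ = -202
Area = |Σ|/2 = 101.
Hole:
Apply the shoelace formula: 2A = Σ (x_i·y_{i+1} − x_{i+1}·y_i), indices taken mod 3.
Σ = (-11) + (2) + (12) = 3
Area = |Σ|/2 = 1.5.
Net area = 101 − 1.5 = 99.5.

99.5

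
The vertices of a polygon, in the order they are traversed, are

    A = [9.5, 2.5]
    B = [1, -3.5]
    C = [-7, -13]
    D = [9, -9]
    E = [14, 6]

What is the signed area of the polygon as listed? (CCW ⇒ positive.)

Apply the shoelace (surveyor's) formula: 2A = Σ (x_i·y_{i+1} − x_{i+1}·y_i), indices taken mod 5.
Σ = (-35.75) + (-37.5) + (180) + (180) + (-22) = 264.75
Signed area = Σ/2 = 132.375 (positive ⇒ counter-clockwise traversal).

132.375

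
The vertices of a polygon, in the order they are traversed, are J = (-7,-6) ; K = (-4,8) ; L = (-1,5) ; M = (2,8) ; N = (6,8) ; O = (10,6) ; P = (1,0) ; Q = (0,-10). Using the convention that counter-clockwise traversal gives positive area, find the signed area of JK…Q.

Apply the surveyor's formula: 2A = Σ (x_i·y_{i+1} − x_{i+1}·y_i), indices taken mod 8.
J→K: (-7)(8) − (-4)(-6) = -80
K→L: (-4)(5) − (-1)(8) = -12
L→M: (-1)(8) − (2)(5) = -18
M→N: (2)(8) − (6)(8) = -32
N→O: (6)(6) − (10)(8) = -44
O→P: (10)(0) − (1)(6) = -6
P→Q: (1)(-10) − (0)(0) = -10
Q→J: (0)(-6) − (-7)(-10) = -70
Σ = -272
Signed area = Σ/2 = -136 (negative ⇒ clockwise traversal).

-136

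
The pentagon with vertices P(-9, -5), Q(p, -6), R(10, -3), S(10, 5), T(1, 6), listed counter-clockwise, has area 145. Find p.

-4

The doubled signed area Σ (x_i y_{i+1} − x_{i+1} y_i) is linear in p.
With p=0 it equals 298; the coefficient of p is 2 (from the two edges through Q).
So 2·p + 298 = 2·145 = 290 ⇒ p = -4.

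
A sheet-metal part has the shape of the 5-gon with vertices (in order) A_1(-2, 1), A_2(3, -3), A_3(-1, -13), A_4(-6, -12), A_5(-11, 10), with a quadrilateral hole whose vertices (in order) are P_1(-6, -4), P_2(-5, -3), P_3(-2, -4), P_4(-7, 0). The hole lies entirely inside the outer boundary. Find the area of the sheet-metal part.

Outer boundary:
Apply Gauss's area formula: 2A = Σ (x_i·y_{i+1} − x_{i+1}·y_i), indices taken mod 5.
A_1→A_2: (-2)(-3) − (3)(1) = 3
A_2→A_3: (3)(-13) − (-1)(-3) = -42
A_3→A_4: (-1)(-12) − (-6)(-13) = -66
A_4→A_5: (-6)(10) − (-11)(-12) = -192
A_5→A_1: (-11)(1) − (-2)(10) = 9
Σ = -288
Area = |Σ|/2 = 144.
Hole:
Apply Gauss's area formula: 2A = Σ (x_i·y_{i+1} − x_{i+1}·y_i), indices taken mod 4.
P_1→P_2: (-6)(-3) − (-5)(-4) = -2
P_2→P_3: (-5)(-4) − (-2)(-3) = 14
P_3→P_4: (-2)(0) − (-7)(-4) = -28
P_4→P_1: (-7)(-4) − (-6)(0) = 28
Σ = 12
Area = |Σ|/2 = 6.
Net area = 144 − 6 = 138.

138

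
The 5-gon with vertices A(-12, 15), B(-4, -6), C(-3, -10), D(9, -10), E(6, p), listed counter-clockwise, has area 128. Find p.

The doubled signed area Σ (x_i y_{i+1} − x_{i+1} y_i) is linear in p.
With p=0 it equals 424; the coefficient of p is 21 (from the two edges through E).
So 21·p + 424 = 2·128 = 256 ⇒ p = -8.

-8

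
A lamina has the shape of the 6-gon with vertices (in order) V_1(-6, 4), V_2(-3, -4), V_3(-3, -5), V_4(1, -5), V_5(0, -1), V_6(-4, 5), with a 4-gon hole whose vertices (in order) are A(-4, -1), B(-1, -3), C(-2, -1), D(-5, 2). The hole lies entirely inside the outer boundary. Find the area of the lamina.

Outer boundary:
Apply Gauss's area formula: 2A = Σ (x_i·y_{i+1} − x_{i+1}·y_i), indices taken mod 6.
Cross-terms: 36, 3, 20, -1, -4, 14  ⇒  Σ = 68
Area = |Σ|/2 = 34.
Hole:
Apply Gauss's area formula: 2A = Σ (x_i·y_{i+1} − x_{i+1}·y_i), indices taken mod 4.
A→B: (-4)(-3) − (-1)(-1) = 11
B→C: (-1)(-1) − (-2)(-3) = -5
C→D: (-2)(2) − (-5)(-1) = -9
D→A: (-5)(-1) − (-4)(2) = 13
Σ = 10
Area = |Σ|/2 = 5.
Net area = 34 − 5 = 29.

29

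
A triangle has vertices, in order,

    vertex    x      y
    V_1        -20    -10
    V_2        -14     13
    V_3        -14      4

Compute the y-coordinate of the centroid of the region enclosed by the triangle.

Apply the shoelace (surveyor's) formula. First the cross-terms c_i = x_i·y_{i+1} − x_{i+1}·y_i:
  -400, 126, 220  ⇒  2A = -54, A = -27.
Then Σ (y_i + y_{i+1})·c_i = -378, so ȳ = -378 / (6·(-27)) = 7/3.

7/3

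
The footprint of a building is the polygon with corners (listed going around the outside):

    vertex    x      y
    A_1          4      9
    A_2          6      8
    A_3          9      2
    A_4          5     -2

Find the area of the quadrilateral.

Apply the surveyor's formula: 2A = Σ (x_i·y_{i+1} − x_{i+1}·y_i), indices taken mod 4.
Cross-terms: -22, -60, -28, 53  ⇒  Σ = -57
Area = |Σ|/2 = 28.5.

28.5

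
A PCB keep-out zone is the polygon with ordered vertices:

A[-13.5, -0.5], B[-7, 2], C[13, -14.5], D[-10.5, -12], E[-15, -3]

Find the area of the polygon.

Apply Gauss's area formula: 2A = Σ (x_i·y_{i+1} − x_{i+1}·y_i), indices taken mod 5.
A→B: (-13.5)(2) − (-7)(-0.5) = -30.5
B→C: (-7)(-14.5) − (13)(2) = 75.5
C→D: (13)(-12) − (-10.5)(-14.5) = -308.25
D→E: (-10.5)(-3) − (-15)(-12) = -148.5
E→A: (-15)(-0.5) − (-13.5)(-3) = -33
Σ = -444.75
Area = |Σ|/2 = 222.375.

222.375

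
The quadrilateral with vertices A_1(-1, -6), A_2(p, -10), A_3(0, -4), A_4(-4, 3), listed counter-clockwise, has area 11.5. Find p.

Write out the shoelace sum; only the two edges meeting at A_2 involve p:
2·Area = [((-1)·(-10) − p·(-6)) + (p·(-4) − 0·(-10))] + 11
       = 2·p + 21 = 23
⇒ p = 1.

1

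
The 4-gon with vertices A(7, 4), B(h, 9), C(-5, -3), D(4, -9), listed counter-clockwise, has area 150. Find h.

-8

The doubled signed area Σ (x_i y_{i+1} − x_{i+1} y_i) is linear in h.
With h=0 it equals 244; the coefficient of h is -7 (from the two edges through B).
So -7·h + 244 = 2·150 = 300 ⇒ h = -8.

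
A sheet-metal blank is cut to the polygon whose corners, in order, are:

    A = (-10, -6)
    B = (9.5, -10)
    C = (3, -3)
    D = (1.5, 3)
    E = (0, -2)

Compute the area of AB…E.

74.5

Σ = (157) + (1.5) + (13.5) + (-3) + (-20) = 149
Area = |Σ|/2 = 74.5.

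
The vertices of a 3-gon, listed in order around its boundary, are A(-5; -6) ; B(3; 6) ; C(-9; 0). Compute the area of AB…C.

48

Apply the shoelace formula: 2A = Σ (x_i·y_{i+1} − x_{i+1}·y_i), indices taken mod 3.
Σ = (-12) + (54) + (54) = 96
Area = |Σ|/2 = 48.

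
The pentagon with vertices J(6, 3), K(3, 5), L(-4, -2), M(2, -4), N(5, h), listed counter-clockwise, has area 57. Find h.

The doubled signed area Σ (x_i y_{i+1} − x_{i+1} y_i) is linear in h.
With h=0 it equals 90; the coefficient of h is -4 (from the two edges through N).
So -4·h + 90 = 2·57 = 114 ⇒ h = -6.

-6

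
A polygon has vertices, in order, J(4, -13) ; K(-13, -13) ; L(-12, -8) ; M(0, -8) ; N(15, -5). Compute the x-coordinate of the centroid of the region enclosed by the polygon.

Apply the surveyor's formula. First the cross-terms c_i = x_i·y_{i+1} − x_{i+1}·y_i:
  -221, -52, 96, 120, -175  ⇒  2A = -232, A = -116.
Then Σ (x_i + x_{i+1})·c_i = 612, so x̄ = 612 / (6·(-116)) = -51/58.

-51/58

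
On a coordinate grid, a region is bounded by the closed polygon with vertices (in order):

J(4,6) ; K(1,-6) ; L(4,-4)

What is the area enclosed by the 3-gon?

15

Apply Gauss's area formula: 2A = Σ (x_i·y_{i+1} − x_{i+1}·y_i), indices taken mod 3.
Σ = (-30) + (20) + (40) = 30
Area = |Σ|/2 = 15.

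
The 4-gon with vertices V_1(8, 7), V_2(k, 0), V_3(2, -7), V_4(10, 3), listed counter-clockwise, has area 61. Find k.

0

Write out the shoelace sum; only the two edges meeting at V_2 involve k:
2·Area = [(8·0 − k·7) + (k·(-7) − 2·0)] + 122
       = -14·k + 122 = 122
⇒ k = 0.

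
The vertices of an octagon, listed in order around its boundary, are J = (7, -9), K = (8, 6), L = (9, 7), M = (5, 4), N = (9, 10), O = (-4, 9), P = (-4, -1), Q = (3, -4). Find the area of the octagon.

156

Apply the shoelace (surveyor's) formula: 2A = Σ (x_i·y_{i+1} − x_{i+1}·y_i), indices taken mod 8.
Σ = (114) + (2) + (1) + (14) + (121) + (40) + (19) + (1) = 312
Area = |Σ|/2 = 156.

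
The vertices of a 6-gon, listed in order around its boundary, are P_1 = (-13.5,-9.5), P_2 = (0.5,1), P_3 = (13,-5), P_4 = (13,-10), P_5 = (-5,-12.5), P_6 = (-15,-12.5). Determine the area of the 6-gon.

226.5

Σ = (-8.75) + (-15.5) + (-65) + (-212.5) + (-125) + (-26.25) = -453
Area = |Σ|/2 = 226.5.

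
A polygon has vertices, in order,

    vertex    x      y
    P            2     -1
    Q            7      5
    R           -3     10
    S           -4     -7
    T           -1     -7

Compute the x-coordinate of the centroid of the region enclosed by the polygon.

-8/199

Apply the shoelace (surveyor's) formula. First the cross-terms c_i = x_i·y_{i+1} − x_{i+1}·y_i:
  17, 85, 61, 21, 15  ⇒  2A = 199, A = 99.5.
Then Σ (x_i + x_{i+1})·c_i = -24, so x̄ = -24 / (6·99.5) = -8/199.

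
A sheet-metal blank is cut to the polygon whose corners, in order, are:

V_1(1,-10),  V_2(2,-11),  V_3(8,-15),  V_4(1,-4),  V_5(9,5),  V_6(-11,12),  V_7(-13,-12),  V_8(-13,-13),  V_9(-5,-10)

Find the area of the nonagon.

340

Σ = (9) + (58) + (-17) + (41) + (163) + (288) + (13) + (65) + (60) = 680
Area = |Σ|/2 = 340.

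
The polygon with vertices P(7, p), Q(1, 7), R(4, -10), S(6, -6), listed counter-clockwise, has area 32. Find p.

Write out the shoelace sum; only the two edges meeting at P involve p:
2·Area = [(6·p − 7·(-6)) + (7·7 − 1·p)] + -2
       = 5·p + 89 = 64
⇒ p = -5.

-5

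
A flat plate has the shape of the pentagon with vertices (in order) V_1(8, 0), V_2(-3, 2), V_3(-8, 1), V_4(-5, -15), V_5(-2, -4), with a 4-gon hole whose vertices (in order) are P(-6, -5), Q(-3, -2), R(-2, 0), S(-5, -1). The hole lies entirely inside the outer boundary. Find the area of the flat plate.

81

Outer boundary:
Apply the shoelace (surveyor's) formula: 2A = Σ (x_i·y_{i+1} − x_{i+1}·y_i), indices taken mod 5.
Cross-terms: 16, 13, 125, -10, 32  ⇒  Σ = 176
Area = |Σ|/2 = 88.
Hole:
Apply Gauss's area formula: 2A = Σ (x_i·y_{i+1} − x_{i+1}·y_i), indices taken mod 4.
P→Q: (-6)(-2) − (-3)(-5) = -3
Q→R: (-3)(0) − (-2)(-2) = -4
R→S: (-2)(-1) − (-5)(0) = 2
S→P: (-5)(-5) − (-6)(-1) = 19
Σ = 14
Area = |Σ|/2 = 7.
Net area = 88 − 7 = 81.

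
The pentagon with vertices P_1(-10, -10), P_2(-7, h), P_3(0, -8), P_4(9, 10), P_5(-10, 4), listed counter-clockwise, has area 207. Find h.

The doubled signed area Σ (x_i y_{i+1} − x_{i+1} y_i) is linear in h.
With h=0 it equals 334; the coefficient of h is -10 (from the two edges through P_2).
So -10·h + 334 = 2·207 = 414 ⇒ h = -8.

-8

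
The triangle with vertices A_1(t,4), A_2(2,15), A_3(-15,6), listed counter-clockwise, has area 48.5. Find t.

The doubled signed area Σ (x_i y_{i+1} − x_{i+1} y_i) is linear in t.
With t=0 it equals 169; the coefficient of t is 9 (from the two edges through A_1).
So 9·t + 169 = 2·48.5 = 97 ⇒ t = -8.

-8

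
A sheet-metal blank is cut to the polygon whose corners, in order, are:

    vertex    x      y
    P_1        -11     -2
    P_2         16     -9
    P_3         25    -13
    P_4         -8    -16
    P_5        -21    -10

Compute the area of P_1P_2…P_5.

Apply the surveyor's formula: 2A = Σ (x_i·y_{i+1} − x_{i+1}·y_i), indices taken mod 5.
Σ = (131) + (17) + (-504) + (-256) + (-68) = -680
Area = |Σ|/2 = 340.

340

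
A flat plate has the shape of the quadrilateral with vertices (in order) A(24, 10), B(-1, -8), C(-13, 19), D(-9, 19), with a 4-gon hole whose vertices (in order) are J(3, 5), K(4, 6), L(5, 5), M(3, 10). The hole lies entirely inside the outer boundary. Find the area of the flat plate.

Outer boundary:
Cross-terms: -182, -123, -76, -546  ⇒  Σ = -927
Area = |Σ|/2 = 463.5.
Hole:
Apply the shoelace formula: 2A = Σ (x_i·y_{i+1} − x_{i+1}·y_i), indices taken mod 4.
Σ = (-2) + (-10) + (35) + (-15) = 8
Area = |Σ|/2 = 4.
Net area = 463.5 − 4 = 459.5.

459.5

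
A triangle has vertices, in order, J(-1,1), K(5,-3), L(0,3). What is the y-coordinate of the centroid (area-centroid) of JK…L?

1/3

Apply Gauss's area formula. First the cross-terms c_i = x_i·y_{i+1} − x_{i+1}·y_i:
  -2, 15, 3  ⇒  2A = 16, A = 8.
Then Σ (y_i + y_{i+1})·c_i = 16, so ȳ = 16 / (6·8) = 1/3.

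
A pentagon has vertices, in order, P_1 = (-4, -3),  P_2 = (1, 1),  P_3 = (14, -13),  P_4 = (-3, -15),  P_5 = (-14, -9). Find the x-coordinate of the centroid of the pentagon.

Apply Gauss's area formula. First the cross-terms c_i = x_i·y_{i+1} − x_{i+1}·y_i:
  -1, -27, -249, -183, 6  ⇒  2A = -454, A = -227.
Then Σ (x_i + x_{i+1})·c_i = -138, so x̄ = -138 / (6·(-227)) = 23/227.

23/227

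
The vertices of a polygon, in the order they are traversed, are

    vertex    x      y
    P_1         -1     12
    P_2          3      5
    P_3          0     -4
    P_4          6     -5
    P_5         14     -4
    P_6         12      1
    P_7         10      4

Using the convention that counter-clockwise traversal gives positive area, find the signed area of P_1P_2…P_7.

Apply the shoelace formula: 2A = Σ (x_i·y_{i+1} − x_{i+1}·y_i), indices taken mod 7.
Σ = (-41) + (-12) + (24) + (46) + (62) + (38) + (124) = 241
Signed area = Σ/2 = 120.5 (positive ⇒ counter-clockwise traversal).

120.5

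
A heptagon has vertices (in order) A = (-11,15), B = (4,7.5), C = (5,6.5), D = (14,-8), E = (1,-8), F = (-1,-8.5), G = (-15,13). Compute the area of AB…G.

314

Apply Gauss's area formula: 2A = Σ (x_i·y_{i+1} − x_{i+1}·y_i), indices taken mod 7.
Σ = (-142.5) + (-11.5) + (-131) + (-104) + (-16.5) + (-140.5) + (-82) = -628
Area = |Σ|/2 = 314.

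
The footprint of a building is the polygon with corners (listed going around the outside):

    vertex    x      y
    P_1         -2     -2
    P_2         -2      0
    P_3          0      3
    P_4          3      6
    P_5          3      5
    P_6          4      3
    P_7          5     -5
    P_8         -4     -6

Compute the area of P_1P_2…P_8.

61

Cross-terms: -4, -6, -9, -3, -11, -35, -50, -4  ⇒  Σ = -122
Area = |Σ|/2 = 61.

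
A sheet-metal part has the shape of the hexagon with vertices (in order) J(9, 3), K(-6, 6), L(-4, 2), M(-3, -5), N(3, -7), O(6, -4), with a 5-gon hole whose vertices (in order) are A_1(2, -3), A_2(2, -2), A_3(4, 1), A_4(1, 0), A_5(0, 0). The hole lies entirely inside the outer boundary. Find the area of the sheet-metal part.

109.5

Outer boundary:
Σ = (72) + (12) + (26) + (36) + (30) + (54) = 230
Area = |Σ|/2 = 115.
Hole:
Cross-terms: 2, 10, -1, 0, 0  ⇒  Σ = 11
Area = |Σ|/2 = 5.5.
Net area = 115 − 5.5 = 109.5.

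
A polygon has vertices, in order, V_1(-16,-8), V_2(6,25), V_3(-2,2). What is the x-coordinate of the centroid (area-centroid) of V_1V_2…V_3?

-4

Apply Gauss's area formula. First the cross-terms c_i = x_i·y_{i+1} − x_{i+1}·y_i:
  -352, 62, 48  ⇒  2A = -242, A = -121.
Then Σ (x_i + x_{i+1})·c_i = 2904, so x̄ = 2904 / (6·(-121)) = -4.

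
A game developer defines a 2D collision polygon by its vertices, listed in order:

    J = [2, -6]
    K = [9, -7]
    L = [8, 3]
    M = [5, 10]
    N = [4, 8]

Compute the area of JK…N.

74

Apply the shoelace (surveyor's) formula: 2A = Σ (x_i·y_{i+1} − x_{i+1}·y_i), indices taken mod 5.
Σ = (40) + (83) + (65) + (0) + (-40) = 148
Area = |Σ|/2 = 74.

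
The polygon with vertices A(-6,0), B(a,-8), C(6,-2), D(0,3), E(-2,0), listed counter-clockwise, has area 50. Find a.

10

Write out the shoelace sum; only the two edges meeting at B involve a:
2·Area = [((-6)·(-8) − a·0) + (a·(-2) − 6·(-8))] + 24
       = -2·a + 120 = 100
⇒ a = 10.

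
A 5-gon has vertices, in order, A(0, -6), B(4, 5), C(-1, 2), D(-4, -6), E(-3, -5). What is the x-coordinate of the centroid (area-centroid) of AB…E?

-1/71

Apply the surveyor's formula. First the cross-terms c_i = x_i·y_{i+1} − x_{i+1}·y_i:
  24, 13, 14, 2, 18  ⇒  2A = 71, A = 35.5.
Then Σ (x_i + x_{i+1})·c_i = -3, so x̄ = -3 / (6·35.5) = -1/71.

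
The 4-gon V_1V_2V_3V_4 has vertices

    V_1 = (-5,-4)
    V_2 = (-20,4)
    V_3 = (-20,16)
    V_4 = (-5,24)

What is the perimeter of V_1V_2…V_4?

|V_1V_2| = √((-15)² + (8)²) = √289 = 17
|V_2V_3| = √((0)² + (12)²) = √144 = 12
|V_3V_4| = √((15)² + (8)²) = √289 = 17
|V_4V_1| = √((0)² + (-28)²) = √784 = 28
Perimeter = 17 + 12 + 17 + 28 = 74.

74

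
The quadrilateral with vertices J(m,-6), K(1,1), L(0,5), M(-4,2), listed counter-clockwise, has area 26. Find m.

Write out the shoelace sum; only the two edges meeting at J involve m:
2·Area = [((-4)·(-6) − m·2) + (m·1 − 1·(-6))] + 25
       = -1·m + 55 = 52
⇒ m = 3.

3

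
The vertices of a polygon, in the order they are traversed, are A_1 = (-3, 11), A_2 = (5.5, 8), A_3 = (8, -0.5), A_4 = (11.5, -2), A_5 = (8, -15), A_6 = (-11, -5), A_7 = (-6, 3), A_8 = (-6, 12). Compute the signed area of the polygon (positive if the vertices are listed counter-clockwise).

-335

Apply the surveyor's formula: 2A = Σ (x_i·y_{i+1} − x_{i+1}·y_i), indices taken mod 8.
Σ = (-84.5) + (-66.75) + (-10.25) + (-156.5) + (-205) + (-63) + (-54) + (-30) = -670
Signed area = Σ/2 = -335 (negative ⇒ clockwise traversal).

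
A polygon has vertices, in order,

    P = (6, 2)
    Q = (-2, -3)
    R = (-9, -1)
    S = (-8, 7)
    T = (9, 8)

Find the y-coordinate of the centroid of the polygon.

Apply Gauss's area formula. First the cross-terms c_i = x_i·y_{i+1} − x_{i+1}·y_i:
  -14, -25, -71, -127, -30  ⇒  2A = -267, A = -133.5.
Then Σ (y_i + y_{i+1})·c_i = -2517, so ȳ = -2517 / (6·(-133.5)) = 839/267.

839/267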